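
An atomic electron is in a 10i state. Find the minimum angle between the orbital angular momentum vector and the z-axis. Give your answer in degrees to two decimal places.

θ_min ≈ 22.21°

For 10i, l = 6.
|L| = √(l(l+1)) ℏ = √42 ℏ.
The smallest angle corresponds to the largest L_z, i.e. m_l = l = 6, giving L_z = 6ℏ.
cos θ_min = 6/√42, so θ_min ≈ 22.21°.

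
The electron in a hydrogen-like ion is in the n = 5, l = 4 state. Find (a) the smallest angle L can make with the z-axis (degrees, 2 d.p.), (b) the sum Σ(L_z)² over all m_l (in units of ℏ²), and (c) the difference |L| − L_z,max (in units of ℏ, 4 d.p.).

θ_min ≈ 26.57°; Σ(L_z)² = 60 ℏ²; |L|−L_z,max ≈ 0.4721ℏ

cos θ_min = 4/√20, so θ_min ≈ 26.57°.
Σ m_l² = 60, so Σ(L_z)² = 60 ℏ².
|L| − L_z,max = (2√5 − 4)ℏ ≈ 0.4721ℏ.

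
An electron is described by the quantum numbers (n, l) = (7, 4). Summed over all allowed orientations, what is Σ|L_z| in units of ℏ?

The allowed m_l values are -4, -3, -2, -1, 0, 1, 2, 3, 4.
Σ|m_l| = 2(1+2+…+4) = 20.

Σ|L_z| = 20 ℏ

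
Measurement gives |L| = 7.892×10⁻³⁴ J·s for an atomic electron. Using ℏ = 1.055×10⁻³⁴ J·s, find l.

Dividing by ℏ: |L|/ℏ ≈ 7.481.
(|L|/ℏ)² = l(l+1) ≈ 55.96 ⇒ l = 7.

l = 7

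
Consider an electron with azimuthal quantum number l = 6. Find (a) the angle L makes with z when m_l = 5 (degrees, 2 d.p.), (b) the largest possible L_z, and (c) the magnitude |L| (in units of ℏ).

For m_l = 5: cos θ = 5/√42, θ ≈ 39.51°.
L_z,max = lℏ = 6ℏ.
|L| = ℏ√(6·7) = √42 ℏ ≈ 6.481ℏ.

θ(m_l=5) ≈ 39.51°; L_z,max = 6ℏ; |L| = √42 ℏ ≈ 6.481ℏ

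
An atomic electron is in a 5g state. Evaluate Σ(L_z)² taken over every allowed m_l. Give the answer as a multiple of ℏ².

5g means n = 5, l = 4.
The allowed m_l values are -4, -3, -2, -1, 0, 1, 2, 3, 4.
Σ m_l² = 2·(1 + 4 + 9 + 16) = 60.

Σ(L_z)² = 60 ℏ²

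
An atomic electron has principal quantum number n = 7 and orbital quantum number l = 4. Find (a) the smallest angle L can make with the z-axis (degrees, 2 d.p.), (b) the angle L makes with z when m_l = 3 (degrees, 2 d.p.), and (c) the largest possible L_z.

cos θ_min = 4/√20, so θ_min ≈ 26.57°.
For m_l = 3: cos θ = 3/√20, θ ≈ 47.87°.
L_z,max = lℏ = 4ℏ.

θ_min ≈ 26.57°; θ(m_l=3) ≈ 47.87°; L_z,max = 4ℏ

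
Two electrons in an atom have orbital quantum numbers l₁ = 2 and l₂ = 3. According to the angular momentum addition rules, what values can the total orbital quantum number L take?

L = 1, 2, 3, 4, 5

By the triangle rule, |l₁ − l₂| ≤ L ≤ l₁ + l₂.
So L can be 1, 2, 3, 4, 5.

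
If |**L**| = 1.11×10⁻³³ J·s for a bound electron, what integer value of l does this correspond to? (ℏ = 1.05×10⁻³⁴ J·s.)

Dividing by ℏ: |L|/ℏ ≈ 10.571.
(|L|/ℏ)² = l(l+1) ≈ 111.76 ⇒ l = 10.

l = 10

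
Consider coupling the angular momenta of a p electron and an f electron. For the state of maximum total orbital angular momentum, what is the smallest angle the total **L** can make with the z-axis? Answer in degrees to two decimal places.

θ_min ≈ 26.57°

The total orbital quantum number L ranges from |l₁ − l₂| to l₁ + l₂ in integer steps.
Allowed values: L = 2, 3, 4.
The maximum is L = 4, with |L_tot| = ℏ√(4·5) = 2√5 ℏ.
The minimum angle with z is arccos(4/√20) ≈ 26.57°.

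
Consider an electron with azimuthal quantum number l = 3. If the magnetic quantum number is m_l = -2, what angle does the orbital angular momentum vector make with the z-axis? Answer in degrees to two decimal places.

|L| = √(l(l+1)) ℏ = 2√3 ℏ.
L_z = m_l ℏ = −2ℏ.
cos θ = L_z/|L| = -2/√12, so θ ≈ 125.26°.

θ ≈ 125.26°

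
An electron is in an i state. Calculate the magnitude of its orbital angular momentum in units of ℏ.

|L| = √42 ℏ ≈ 6.481ℏ

An i state has l = 6.
|L| = ℏ√(l(l+1)) = ℏ√(6·7) = √42 ℏ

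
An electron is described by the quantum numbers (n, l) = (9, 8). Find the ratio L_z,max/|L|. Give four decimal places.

|L| = 6√2 ℏ ≈ 8.4853ℏ, while L_z,max = lℏ = 8ℏ.
L_z,max/|L| = 8/√72 = 0.9428.

L_z,max/|L| = 0.9428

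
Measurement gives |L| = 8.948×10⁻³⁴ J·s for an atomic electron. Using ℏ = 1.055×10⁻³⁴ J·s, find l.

|L|/ℏ = (8.948×10⁻³⁴)/(1.055×10⁻³⁴) ≈ 8.482.
l(l+1) ≈ 8.482² ≈ 71.94, so l = 8.

l = 8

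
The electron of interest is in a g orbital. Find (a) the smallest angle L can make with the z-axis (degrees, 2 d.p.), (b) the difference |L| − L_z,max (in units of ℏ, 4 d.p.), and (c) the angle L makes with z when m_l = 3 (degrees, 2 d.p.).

θ_min ≈ 26.57°; |L|−L_z,max ≈ 0.4721ℏ; θ(m_l=3) ≈ 47.87°

For a g orbital, l = 4.
cos θ_min = 4/√20, so θ_min ≈ 26.57°.
|L| − L_z,max = (2√5 − 4)ℏ ≈ 0.4721ℏ.
For m_l = 3: cos θ = 3/√20, θ ≈ 47.87°.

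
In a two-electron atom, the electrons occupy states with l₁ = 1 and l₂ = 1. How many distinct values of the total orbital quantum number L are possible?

3

By the triangle rule, |l₁ − l₂| ≤ L ≤ l₁ + l₂.
Allowed values: L = 0, 1, 2.
That is 3 values.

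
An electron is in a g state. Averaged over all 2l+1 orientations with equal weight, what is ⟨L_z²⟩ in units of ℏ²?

⟨L_z²⟩ = 6.667 ℏ²

For a g orbital, l = 4.
m_l ∈ {-4, -3, -2, -1, 0, 1, 2, 3, 4}.
⟨L_z²⟩ = ℏ²·l(l+1)/3 = 6.667ℏ².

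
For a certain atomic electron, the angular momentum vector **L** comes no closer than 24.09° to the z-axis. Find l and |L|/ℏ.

l = 5, |L| = √30 ℏ ≈ 5.477ℏ

cos²θ_min = l/(l+1) = 0.8334.
l = cos²θ/sin²θ ≈ 5.
Then |L| = ℏ√(5·6) = √30 ℏ.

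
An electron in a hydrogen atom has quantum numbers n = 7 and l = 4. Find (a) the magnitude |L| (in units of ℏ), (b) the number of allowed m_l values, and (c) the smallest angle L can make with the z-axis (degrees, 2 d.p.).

|L| = 2√5 ℏ ≈ 4.472ℏ; 9 values; θ_min ≈ 26.57°

|L| = ℏ√(4·5) = 2√5 ℏ ≈ 4.472ℏ.
There are 2l+1 = 9 values of m_l.
cos θ_min = 4/√20, so θ_min ≈ 26.57°.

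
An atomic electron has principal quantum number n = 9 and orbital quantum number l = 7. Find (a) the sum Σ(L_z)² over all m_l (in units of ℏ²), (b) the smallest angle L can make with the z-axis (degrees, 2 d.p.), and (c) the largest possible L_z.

Σ m_l² = 280, so Σ(L_z)² = 280 ℏ².
cos θ_min = 7/√56, so θ_min ≈ 20.70°.
L_z,max = lℏ = 7ℏ.

Σ(L_z)² = 280 ℏ²; θ_min ≈ 20.70°; L_z,max = 7ℏ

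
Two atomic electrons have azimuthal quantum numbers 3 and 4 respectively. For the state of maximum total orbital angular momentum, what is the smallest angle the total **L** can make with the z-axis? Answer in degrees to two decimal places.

By the triangle rule, |l₁ − l₂| ≤ L ≤ l₁ + l₂.
Allowed values: L = 1, 2, 3, 4, 5, 6, 7.
The maximum is L = 7, with |L_tot| = ℏ√(7·8) = 2√14 ℏ.
The minimum angle with z is arccos(7/√56) ≈ 20.70°.

θ_min ≈ 20.70°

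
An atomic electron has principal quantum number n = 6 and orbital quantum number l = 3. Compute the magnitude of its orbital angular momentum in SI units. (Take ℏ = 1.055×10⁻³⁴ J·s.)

|L| = 3.655×10⁻³⁴ J·s

|L| = ℏ√(l(l+1)) = ℏ√(3·4) = 2√3 ℏ
Numerically, |L| = 3.464 × (1.055×10⁻³⁴ J·s) = 3.655×10⁻³⁴ J·s.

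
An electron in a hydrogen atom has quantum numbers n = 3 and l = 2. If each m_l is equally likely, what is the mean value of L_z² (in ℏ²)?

The allowed m_l values are -2, -1, 0, 1, 2.
Average of L_z² over 5 states: 10/5 ℏ² = 2 ℏ².

⟨L_z²⟩ = 2 ℏ²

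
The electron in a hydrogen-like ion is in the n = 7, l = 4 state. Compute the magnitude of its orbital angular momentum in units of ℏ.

|L| = 2√5 ℏ ≈ 4.472ℏ

|L| = ℏ√(l(l+1)) = ℏ√(4·5) = 2√5 ℏ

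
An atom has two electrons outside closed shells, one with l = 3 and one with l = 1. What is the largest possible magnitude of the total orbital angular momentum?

|L_tot|_max = 2√5 ℏ ≈ 4.472ℏ

By the triangle rule, |l₁ − l₂| ≤ L ≤ l₁ + l₂.
Allowed values: L = 2, 3, 4.
The largest magnitude corresponds to L = 4: |L_tot| = ℏ√(4·5) = 2√5 ℏ.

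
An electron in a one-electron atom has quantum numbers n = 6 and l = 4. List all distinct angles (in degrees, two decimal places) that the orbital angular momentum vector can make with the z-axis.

θ ∈ {26.57°, 47.87°, 63.43°, 77.08°, 90.00°, 102.92°, 116.57°, 132.13°, 153.43°}

|L|² = l(l+1)ℏ² = 20ℏ², so |L| = 2√5 ℏ.
cos θ = m_l/√20 for each m_l ∈ {-4, -3, -2, -1, 0, 1, 2, 3, 4}.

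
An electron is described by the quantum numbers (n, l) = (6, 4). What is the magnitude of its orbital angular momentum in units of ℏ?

|L| = 2√5 ℏ ≈ 4.472ℏ

|L| = ℏ√(l(l+1)) = ℏ√(4·5) = 2√5 ℏ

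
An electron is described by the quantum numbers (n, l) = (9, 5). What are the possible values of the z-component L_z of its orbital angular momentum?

L_z ∈ {−5ℏ, −4ℏ, −3ℏ, −2ℏ, −ℏ, 0, ℏ, 2ℏ, 3ℏ, 4ℏ, 5ℏ}

L_z = m_l ℏ with m_l ranging from −l to +l in integer steps.
For l = 5: m_l ∈ {-5, -4, -3, -2, -1, 0, 1, 2, 3, 4, 5}.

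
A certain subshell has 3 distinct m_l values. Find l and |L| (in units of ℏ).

l = 1, |L| = √2 ℏ ≈ 1.414ℏ

2l + 1 = 3 ⇒ l = 1.
Then |L| = √(l(l+1)) ℏ = √2 ℏ.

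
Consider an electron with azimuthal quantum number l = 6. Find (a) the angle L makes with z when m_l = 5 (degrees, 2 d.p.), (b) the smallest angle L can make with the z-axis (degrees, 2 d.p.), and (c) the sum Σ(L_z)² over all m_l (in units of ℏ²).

For m_l = 5: cos θ = 5/√42, θ ≈ 39.51°.
cos θ_min = 6/√42, so θ_min ≈ 22.21°.
Σ m_l² = 182, so Σ(L_z)² = 182 ℏ².

θ(m_l=5) ≈ 39.51°; θ_min ≈ 22.21°; Σ(L_z)² = 182 ℏ²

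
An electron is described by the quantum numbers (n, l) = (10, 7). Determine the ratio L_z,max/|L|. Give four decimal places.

|L| = 2√14 ℏ ≈ 7.4833ℏ, while L_z,max = lℏ = 7ℏ.
L_z,max/|L| = 7/√56 = 0.9354.

L_z,max/|L| = 0.9354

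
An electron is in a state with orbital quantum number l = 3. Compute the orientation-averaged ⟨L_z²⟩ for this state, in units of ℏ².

The allowed m_l values are -3, -2, -1, 0, 1, 2, 3.
⟨L_z²⟩ = ℏ²·l(l+1)/3 = 4ℏ².

⟨L_z²⟩ = 4 ℏ²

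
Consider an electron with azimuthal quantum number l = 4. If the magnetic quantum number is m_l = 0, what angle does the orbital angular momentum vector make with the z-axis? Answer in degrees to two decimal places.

θ ≈ 90.00°

|L| = ℏ√(l(l+1)) = 2√5 ℏ.
L_z = m_l ℏ = 0ℏ.
cos θ = L_z/|L| = 0/√20, so θ ≈ 90.00°.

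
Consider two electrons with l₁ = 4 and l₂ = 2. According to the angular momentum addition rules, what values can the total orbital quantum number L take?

The total orbital quantum number L ranges from |l₁ − l₂| to l₁ + l₂ in integer steps.
L ∈ {2, 3, 4, 5, 6}.

L = 2, 3, 4, 5, 6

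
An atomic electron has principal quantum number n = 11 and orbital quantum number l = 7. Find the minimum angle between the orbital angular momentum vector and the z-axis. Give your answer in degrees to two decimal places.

|L| = √(l(l+1)) ℏ = 2√14 ℏ.
The smallest angle corresponds to the largest L_z, i.e. m_l = l = 7, giving L_z = 7ℏ.
cos θ_min = 7/√56, so θ_min ≈ 20.70°.

θ_min ≈ 20.70°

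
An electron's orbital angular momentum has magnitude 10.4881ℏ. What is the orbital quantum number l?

l = 10

(|L|/ℏ)² = l(l+1) = 110.
The positive root is l = 10.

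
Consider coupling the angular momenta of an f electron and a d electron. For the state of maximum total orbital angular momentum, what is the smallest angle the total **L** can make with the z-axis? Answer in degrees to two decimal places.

θ_min ≈ 24.09°

By the triangle rule, |l₁ − l₂| ≤ L ≤ l₁ + l₂.
Allowed values: L = 1, 2, 3, 4, 5.
The maximum is L = 5, with |L_tot| = ℏ√(5·6) = √30 ℏ.
The minimum angle with z is arccos(5/√30) ≈ 24.09°.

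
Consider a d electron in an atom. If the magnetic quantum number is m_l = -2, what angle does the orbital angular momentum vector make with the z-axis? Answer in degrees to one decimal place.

A d state has l = 2.
|L| = ℏ√(l(l+1)) = √6 ℏ.
L_z = m_l ℏ = −2ℏ.
cos θ = L_z/|L| = -2/√6, so θ ≈ 144.7°.

θ ≈ 144.7°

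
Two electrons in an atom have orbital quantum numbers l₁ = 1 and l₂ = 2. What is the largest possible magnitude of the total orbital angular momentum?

Angular momentum addition gives L = |l₁ − l₂|, …, l₁ + l₂.
So L can be 1, 2, 3.
The largest magnitude corresponds to L = 3: |L_tot| = ℏ√(3·4) = 2√3 ℏ.

|L_tot|_max = 2√3 ℏ ≈ 3.464ℏ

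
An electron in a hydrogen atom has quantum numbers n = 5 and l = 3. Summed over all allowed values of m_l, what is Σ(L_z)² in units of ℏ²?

m_l ∈ {-3, -2, -1, 0, 1, 2, 3}.
Summing m² from −3 to 3: Σ m_l² = 28.

Σ(L_z)² = 28 ℏ²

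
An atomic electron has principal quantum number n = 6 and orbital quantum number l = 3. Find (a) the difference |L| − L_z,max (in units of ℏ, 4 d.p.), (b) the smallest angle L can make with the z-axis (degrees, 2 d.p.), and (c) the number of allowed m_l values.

|L| − L_z,max = (2√3 − 3)ℏ ≈ 0.4641ℏ.
cos θ_min = 3/√12, so θ_min ≈ 30.00°.
There are 2l+1 = 7 values of m_l.

|L|−L_z,max ≈ 0.4641ℏ; θ_min ≈ 30.00°; 7 values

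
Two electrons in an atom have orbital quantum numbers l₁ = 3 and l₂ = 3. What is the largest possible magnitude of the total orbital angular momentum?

L runs from |3 − 3| = 0 to 3 + 3 = 6.
So L can be 0, 1, 2, 3, 4, 5, 6.
The largest magnitude corresponds to L = 6: |L_tot| = ℏ√(6·7) = √42 ℏ.

|L_tot|_max = √42 ℏ ≈ 6.481ℏ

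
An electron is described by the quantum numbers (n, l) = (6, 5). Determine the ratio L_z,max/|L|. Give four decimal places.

|L| = √30 ℏ ≈ 5.4772ℏ, while L_z,max = lℏ = 5ℏ.
L_z,max/|L| = 5/√30 = 0.9129.

L_z,max/|L| = 0.9129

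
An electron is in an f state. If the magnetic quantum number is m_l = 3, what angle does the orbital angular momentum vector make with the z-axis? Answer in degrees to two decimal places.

θ ≈ 30.00°

The letter f corresponds to l = 3.
|L|² = l(l+1)ℏ² = 12ℏ², so |L| = 2√3 ℏ.
L_z = m_l ℏ = 3ℏ.
cos θ = L_z/|L| = 3/√12, so θ ≈ 30.00°.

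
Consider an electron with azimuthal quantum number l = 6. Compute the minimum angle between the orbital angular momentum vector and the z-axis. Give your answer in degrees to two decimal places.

θ_min ≈ 22.21°

|L| = ℏ√(l(l+1)) = √42 ℏ.
The smallest angle corresponds to the largest L_z, i.e. m_l = l = 6, giving L_z = 6ℏ.
cos θ_min = 6/√42, so θ_min ≈ 22.21°.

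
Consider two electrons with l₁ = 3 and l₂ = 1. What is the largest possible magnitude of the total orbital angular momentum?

|L_tot|_max = 2√5 ℏ ≈ 4.472ℏ

L runs from |3 − 1| = 2 to 3 + 1 = 4.
Allowed values: L = 2, 3, 4.
The largest magnitude corresponds to L = 4: |L_tot| = ℏ√(4·5) = 2√5 ℏ.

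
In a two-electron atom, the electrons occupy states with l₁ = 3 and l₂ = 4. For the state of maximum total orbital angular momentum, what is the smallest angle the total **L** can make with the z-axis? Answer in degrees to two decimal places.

θ_min ≈ 20.70°

Angular momentum addition gives L = |l₁ − l₂|, …, l₁ + l₂.
L ∈ {1, 2, 3, 4, 5, 6, 7}.
The maximum is L = 7, with |L_tot| = ℏ√(7·8) = 2√14 ℏ.
The minimum angle with z is arccos(7/√56) ≈ 20.70°.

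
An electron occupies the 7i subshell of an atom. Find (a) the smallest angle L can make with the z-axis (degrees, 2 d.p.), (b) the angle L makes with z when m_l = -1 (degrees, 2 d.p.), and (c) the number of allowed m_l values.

θ_min ≈ 22.21°; θ(m_l=-1) ≈ 98.88°; 13 values

For 7i, l = 6.
cos θ_min = 6/√42, so θ_min ≈ 22.21°.
For m_l = -1: cos θ = -1/√42, θ ≈ 98.88°.
There are 2l+1 = 13 values of m_l.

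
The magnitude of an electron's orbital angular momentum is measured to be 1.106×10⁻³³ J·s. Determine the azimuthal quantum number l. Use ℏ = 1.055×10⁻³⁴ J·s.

|L|/ℏ = (1.106×10⁻³³)/(1.055×10⁻³⁴) ≈ 10.483.
Set l(l+1) = 109.90; the integer solution is l = 10.

l = 10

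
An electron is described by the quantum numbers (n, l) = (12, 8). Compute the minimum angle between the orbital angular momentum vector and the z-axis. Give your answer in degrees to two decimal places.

θ_min ≈ 19.47°

|L|² = l(l+1)ℏ² = 72ℏ², so |L| = 6√2 ℏ.
The smallest angle corresponds to the largest L_z, i.e. m_l = l = 8, giving L_z = 8ℏ.
cos θ_min = 8/√72, so θ_min ≈ 19.47°.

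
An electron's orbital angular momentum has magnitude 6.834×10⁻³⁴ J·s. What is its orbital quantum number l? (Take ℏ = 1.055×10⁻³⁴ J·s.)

l = 6

In units of ℏ, |L| ≈ 6.478.
l(l+1) ≈ 6.478² ≈ 41.96, so l = 6.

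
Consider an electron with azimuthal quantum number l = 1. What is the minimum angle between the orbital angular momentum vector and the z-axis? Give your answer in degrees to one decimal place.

θ_min ≈ 45.0°

|L| = ℏ√(l(l+1)) = √2 ℏ.
The smallest angle corresponds to the largest L_z, i.e. m_l = l = 1, giving L_z = 1ℏ.
cos θ_min = 1/√2, so θ_min ≈ 45.0°.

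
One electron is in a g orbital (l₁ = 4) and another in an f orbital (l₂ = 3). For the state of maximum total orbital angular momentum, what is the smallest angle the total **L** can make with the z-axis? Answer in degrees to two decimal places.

Angular momentum addition gives L = |l₁ − l₂|, …, l₁ + l₂.
So L can be 1, 2, 3, 4, 5, 6, 7.
The maximum is L = 7, with |L_tot| = ℏ√(7·8) = 2√14 ℏ.
The minimum angle with z is arccos(7/√56) ≈ 20.70°.

θ_min ≈ 20.70°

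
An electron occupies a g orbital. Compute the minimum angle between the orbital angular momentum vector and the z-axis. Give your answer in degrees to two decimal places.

A g state has l = 4.
|L| = √(l(l+1)) ℏ = 2√5 ℏ.
The smallest angle corresponds to the largest L_z, i.e. m_l = l = 4, giving L_z = 4ℏ.
cos θ_min = 4/√20, so θ_min ≈ 26.57°.

θ_min ≈ 26.57°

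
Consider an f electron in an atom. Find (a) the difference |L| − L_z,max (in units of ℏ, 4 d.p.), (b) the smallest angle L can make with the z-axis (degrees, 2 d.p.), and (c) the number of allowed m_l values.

|L|−L_z,max ≈ 0.4641ℏ; θ_min ≈ 30.00°; 7 values

The letter f corresponds to l = 3.
|L| − L_z,max = (2√3 − 3)ℏ ≈ 0.4641ℏ.
cos θ_min = 3/√12, so θ_min ≈ 30.00°.
There are 2l+1 = 7 values of m_l.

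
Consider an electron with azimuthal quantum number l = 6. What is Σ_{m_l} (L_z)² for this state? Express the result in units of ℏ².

m_l ∈ {-6, -5, -4, -3, -2, -1, 0, 1, 2, 3, 4, 5, 6}.
Σ m_l² = l(l+1)(2l+1)/3 = 6·7·13/3 = 182.

Σ(L_z)² = 182 ℏ²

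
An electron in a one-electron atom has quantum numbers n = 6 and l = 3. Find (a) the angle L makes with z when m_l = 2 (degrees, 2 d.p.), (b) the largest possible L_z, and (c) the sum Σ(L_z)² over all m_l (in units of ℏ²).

θ(m_l=2) ≈ 54.74°; L_z,max = 3ℏ; Σ(L_z)² = 28 ℏ²

For m_l = 2: cos θ = 2/√12, θ ≈ 54.74°.
L_z,max = lℏ = 3ℏ.
Σ m_l² = 28, so Σ(L_z)² = 28 ℏ².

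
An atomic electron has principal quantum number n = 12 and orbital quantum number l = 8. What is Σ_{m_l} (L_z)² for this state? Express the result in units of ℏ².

Σ(L_z)² = 408 ℏ²

The allowed m_l values are -8, -7, -6, -5, -4, -3, -2, -1, 0, 1, 2, 3, 4, 5, 6, 7, 8.
Summing m² from −8 to 8: Σ m_l² = 408.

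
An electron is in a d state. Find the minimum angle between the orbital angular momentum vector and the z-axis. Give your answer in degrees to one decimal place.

θ_min ≈ 35.3°

For a d orbital, l = 2.
|L| = √(l(l+1)) ℏ = √6 ℏ.
The smallest angle corresponds to the largest L_z, i.e. m_l = l = 2, giving L_z = 2ℏ.
cos θ_min = 2/√6, so θ_min ≈ 35.3°.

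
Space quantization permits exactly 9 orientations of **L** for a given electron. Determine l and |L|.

l = 4, |L| = 2√5 ℏ ≈ 4.472ℏ

2l + 1 = 9 ⇒ l = 4.
|L| = ℏ√(l(l+1)) = ℏ√(4·5) = 2√5 ℏ.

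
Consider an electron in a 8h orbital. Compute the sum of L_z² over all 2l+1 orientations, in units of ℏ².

For 8h, l = 5.
m_l ∈ {-5, -4, -3, -2, -1, 0, 1, 2, 3, 4, 5}.
Σ m_l² = l(l+1)(2l+1)/3 = 5·6·11/3 = 110.

Σ(L_z)² = 110 ℏ²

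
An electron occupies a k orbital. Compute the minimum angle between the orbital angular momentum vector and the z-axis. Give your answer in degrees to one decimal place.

θ_min ≈ 20.7°

A k state has l = 7.
|L|² = l(l+1)ℏ² = 56ℏ², so |L| = 2√14 ℏ.
The smallest angle corresponds to the largest L_z, i.e. m_l = l = 7, giving L_z = 7ℏ.
cos θ_min = 7/√56, so θ_min ≈ 20.7°.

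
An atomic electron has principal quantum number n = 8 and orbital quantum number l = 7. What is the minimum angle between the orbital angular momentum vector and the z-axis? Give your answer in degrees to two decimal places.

θ_min ≈ 20.70°

|L|² = l(l+1)ℏ² = 56ℏ², so |L| = 2√14 ℏ.
The smallest angle corresponds to the largest L_z, i.e. m_l = l = 7, giving L_z = 7ℏ.
cos θ_min = 7/√56, so θ_min ≈ 20.70°.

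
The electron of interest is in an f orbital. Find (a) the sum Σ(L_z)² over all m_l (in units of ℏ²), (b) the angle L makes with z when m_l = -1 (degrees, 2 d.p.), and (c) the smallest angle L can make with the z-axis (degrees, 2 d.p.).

F corresponds to l = 3.
Σ m_l² = 28, so Σ(L_z)² = 28 ℏ².
For m_l = -1: cos θ = -1/√12, θ ≈ 106.78°.
cos θ_min = 3/√12, so θ_min ≈ 30.00°.

Σ(L_z)² = 28 ℏ²; θ(m_l=-1) ≈ 106.78°; θ_min ≈ 30.00°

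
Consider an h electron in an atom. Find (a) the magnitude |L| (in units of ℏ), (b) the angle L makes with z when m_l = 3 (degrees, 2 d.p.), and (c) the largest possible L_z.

For an h orbital, l = 5.
|L| = ℏ√(5·6) = √30 ℏ ≈ 5.477ℏ.
For m_l = 3: cos θ = 3/√30, θ ≈ 56.79°.
L_z,max = lℏ = 5ℏ.

|L| = √30 ℏ ≈ 5.477ℏ; θ(m_l=3) ≈ 56.79°; L_z,max = 5ℏ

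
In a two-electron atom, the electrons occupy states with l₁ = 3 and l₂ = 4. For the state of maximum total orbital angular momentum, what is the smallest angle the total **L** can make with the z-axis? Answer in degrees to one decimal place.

Angular momentum addition gives L = |l₁ − l₂|, …, l₁ + l₂.
Allowed values: L = 1, 2, 3, 4, 5, 6, 7.
The maximum is L = 7, with |L_tot| = ℏ√(7·8) = 2√14 ℏ.
The minimum angle with z is arccos(7/√56) ≈ 20.7°.

θ_min ≈ 20.7°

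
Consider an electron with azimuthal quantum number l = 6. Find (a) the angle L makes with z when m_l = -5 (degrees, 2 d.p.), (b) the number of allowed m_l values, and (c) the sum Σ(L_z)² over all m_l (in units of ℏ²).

For m_l = -5: cos θ = -5/√42, θ ≈ 140.49°.
There are 2l+1 = 13 values of m_l.
Σ m_l² = 182, so Σ(L_z)² = 182 ℏ².

θ(m_l=-5) ≈ 140.49°; 13 values; Σ(L_z)² = 182 ℏ²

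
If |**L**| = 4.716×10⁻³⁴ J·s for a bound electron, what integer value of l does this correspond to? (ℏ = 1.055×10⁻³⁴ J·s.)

|L|/ℏ = (4.716×10⁻³⁴)/(1.055×10⁻³⁴) ≈ 4.470.
l(l+1) ≈ 4.470² ≈ 19.98, so l = 4.

l = 4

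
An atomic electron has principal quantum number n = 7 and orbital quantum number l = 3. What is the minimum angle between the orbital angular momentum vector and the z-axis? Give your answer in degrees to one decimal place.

|L| = ℏ√(l(l+1)) = 2√3 ℏ.
The smallest angle corresponds to the largest L_z, i.e. m_l = l = 3, giving L_z = 3ℏ.
cos θ_min = 3/√12, so θ_min ≈ 30.0°.

θ_min ≈ 30.0°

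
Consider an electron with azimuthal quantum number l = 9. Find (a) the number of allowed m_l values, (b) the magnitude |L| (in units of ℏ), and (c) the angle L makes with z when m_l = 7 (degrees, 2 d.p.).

19 values; |L| = 3√10 ℏ ≈ 9.487ℏ; θ(m_l=7) ≈ 42.45°

There are 2l+1 = 19 values of m_l.
|L| = ℏ√(9·10) = 3√10 ℏ ≈ 9.487ℏ.
For m_l = 7: cos θ = 7/√90, θ ≈ 42.45°.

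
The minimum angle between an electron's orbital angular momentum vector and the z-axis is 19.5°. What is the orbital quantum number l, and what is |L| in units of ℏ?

At minimum angle, m_l = l, so cos θ = l/√(l(l+1)); cos²θ = l/(l+1) = 0.8886.
l = cos²θ/sin²θ ≈ 8.
Then |L| = ℏ√(8·9) = 6√2 ℏ.

l = 8, |L| = 6√2 ℏ ≈ 8.485ℏ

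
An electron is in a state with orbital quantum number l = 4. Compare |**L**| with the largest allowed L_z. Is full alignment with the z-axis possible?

No: L_z,max = 4ℏ < |L| = 2√5 ℏ ≈ 4.472ℏ

|L| = 2√5 ℏ ≈ 4.4721ℏ, while L_z,max = lℏ = 4ℏ.
Since |L| > L_z,max, the vector can never point exactly along z; the closest it comes is θ_min = arccos(4/√20) ≈ 26.6°.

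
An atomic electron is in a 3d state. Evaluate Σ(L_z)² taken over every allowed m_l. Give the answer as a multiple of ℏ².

The 3d subshell has l = 2.
The allowed m_l values are -2, -1, 0, 1, 2.
Σ m_l² = 2·(1 + 4) = 10.

Σ(L_z)² = 10 ℏ²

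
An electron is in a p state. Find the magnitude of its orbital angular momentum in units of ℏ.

The letter p corresponds to l = 1.
|L| = ℏ√(l(l+1)) = ℏ√(1·2) = √2 ℏ

|L| = √2 ℏ ≈ 1.414ℏ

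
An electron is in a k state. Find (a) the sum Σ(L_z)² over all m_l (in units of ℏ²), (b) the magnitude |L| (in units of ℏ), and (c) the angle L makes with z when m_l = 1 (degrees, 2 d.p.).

The letter k corresponds to l = 7.
Σ m_l² = 280, so Σ(L_z)² = 280 ℏ².
|L| = ℏ√(7·8) = 2√14 ℏ ≈ 7.483ℏ.
For m_l = 1: cos θ = 1/√56, θ ≈ 82.32°.

Σ(L_z)² = 280 ℏ²; |L| = 2√14 ℏ ≈ 7.483ℏ; θ(m_l=1) ≈ 82.32°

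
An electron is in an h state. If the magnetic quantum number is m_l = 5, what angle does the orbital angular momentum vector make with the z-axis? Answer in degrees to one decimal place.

θ ≈ 24.1°

An h state has l = 5.
|L| = √(l(l+1)) ℏ = √30 ℏ.
L_z = m_l ℏ = 5ℏ.
cos θ = L_z/|L| = 5/√30, so θ ≈ 24.1°.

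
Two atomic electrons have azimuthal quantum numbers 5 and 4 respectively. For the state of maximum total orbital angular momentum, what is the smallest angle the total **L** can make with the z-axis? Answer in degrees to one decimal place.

The total orbital quantum number L ranges from |l₁ − l₂| to l₁ + l₂ in integer steps.
So L can be 1, 2, 3, 4, 5, 6, 7, 8, 9.
The maximum is L = 9, with |L_tot| = ℏ√(9·10) = 3√10 ℏ.
The minimum angle with z is arccos(9/√90) ≈ 18.4°.

θ_min ≈ 18.4°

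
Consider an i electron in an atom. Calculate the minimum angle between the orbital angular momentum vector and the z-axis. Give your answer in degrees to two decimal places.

θ_min ≈ 22.21°

An i state has l = 6.
|L| = ℏ√(l(l+1)) = √42 ℏ.
The smallest angle corresponds to the largest L_z, i.e. m_l = l = 6, giving L_z = 6ℏ.
cos θ_min = 6/√42, so θ_min ≈ 22.21°.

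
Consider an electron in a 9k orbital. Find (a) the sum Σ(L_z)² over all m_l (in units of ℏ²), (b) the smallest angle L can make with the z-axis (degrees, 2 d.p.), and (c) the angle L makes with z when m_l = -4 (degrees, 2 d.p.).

Σ(L_z)² = 280 ℏ²; θ_min ≈ 20.70°; θ(m_l=-4) ≈ 122.31°

The 9k subshell has l = 7.
Σ m_l² = 280, so Σ(L_z)² = 280 ℏ².
cos θ_min = 7/√56, so θ_min ≈ 20.70°.
For m_l = -4: cos θ = -4/√56, θ ≈ 122.31°.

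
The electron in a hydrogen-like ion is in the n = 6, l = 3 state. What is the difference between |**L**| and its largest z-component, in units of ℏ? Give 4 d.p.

|L| − L_z,max ≈ 0.4641ℏ

|L| = 2√3 ℏ ≈ 3.4641ℏ, while L_z,max = lℏ = 3ℏ.
The difference is (2√3 − 3)ℏ ≈ 0.4641ℏ.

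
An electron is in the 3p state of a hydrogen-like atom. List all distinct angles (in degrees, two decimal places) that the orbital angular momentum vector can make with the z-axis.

θ ∈ {45.00°, 90.00°, 135.00°}

The 3p subshell has l = 1.
|L|² = l(l+1)ℏ² = 2ℏ², so |L| = √2 ℏ.
cos θ = m_l/√2 for each m_l ∈ {-1, 0, 1}.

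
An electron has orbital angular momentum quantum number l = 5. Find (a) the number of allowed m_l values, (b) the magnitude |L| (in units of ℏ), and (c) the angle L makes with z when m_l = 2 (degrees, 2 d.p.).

There are 2l+1 = 11 values of m_l.
|L| = ℏ√(5·6) = √30 ℏ ≈ 5.477ℏ.
For m_l = 2: cos θ = 2/√30, θ ≈ 68.58°.

11 values; |L| = √30 ℏ ≈ 5.477ℏ; θ(m_l=2) ≈ 68.58°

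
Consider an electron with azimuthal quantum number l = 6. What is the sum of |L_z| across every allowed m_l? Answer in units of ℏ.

Σ|L_z| = 42 ℏ

m_l ∈ {-6, -5, -4, -3, -2, -1, 0, 1, 2, 3, 4, 5, 6}.
Σ|m_l| = l(l+1) = 42.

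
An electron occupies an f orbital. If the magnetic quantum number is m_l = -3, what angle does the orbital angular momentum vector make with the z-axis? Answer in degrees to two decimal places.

An f state has l = 3.
|L| = √(l(l+1)) ℏ = 2√3 ℏ.
L_z = m_l ℏ = −3ℏ.
cos θ = L_z/|L| = -3/√12, so θ ≈ 150.00°.

θ ≈ 150.00°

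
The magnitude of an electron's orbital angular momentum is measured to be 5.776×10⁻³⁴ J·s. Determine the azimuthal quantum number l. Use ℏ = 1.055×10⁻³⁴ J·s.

l = 5

In units of ℏ, |L| ≈ 5.475.
(|L|/ℏ)² = l(l+1) ≈ 29.97 ⇒ l = 5.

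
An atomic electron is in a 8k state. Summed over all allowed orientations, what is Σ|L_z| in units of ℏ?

Σ|L_z| = 56 ℏ

For 8k, l = 7.
m_l ∈ {-7, -6, -5, -4, -3, -2, -1, 0, 1, 2, 3, 4, 5, 6, 7}.
Σ|m_l| = 2(1+2+…+7) = 56.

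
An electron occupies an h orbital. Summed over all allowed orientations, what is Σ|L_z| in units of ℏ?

Σ|L_z| = 30 ℏ

For an h orbital, l = 5.
m_l ∈ {-5, -4, -3, -2, -1, 0, 1, 2, 3, 4, 5}.
Σ|m_l| = 2·5(5+1)/2 = 30.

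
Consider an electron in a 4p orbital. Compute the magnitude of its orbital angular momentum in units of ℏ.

The 4p subshell has l = 1.
|L| = ℏ√(l(l+1)) = ℏ√(1·2) = √2 ℏ

|L| = √2 ℏ ≈ 1.414ℏ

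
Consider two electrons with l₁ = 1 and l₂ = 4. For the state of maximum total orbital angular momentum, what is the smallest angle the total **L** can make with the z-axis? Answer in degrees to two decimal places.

θ_min ≈ 24.09°

L runs from |1 − 4| = 3 to 1 + 4 = 5.
L ∈ {3, 4, 5}.
The maximum is L = 5, with |L_tot| = ℏ√(5·6) = √30 ℏ.
The minimum angle with z is arccos(5/√30) ≈ 24.09°.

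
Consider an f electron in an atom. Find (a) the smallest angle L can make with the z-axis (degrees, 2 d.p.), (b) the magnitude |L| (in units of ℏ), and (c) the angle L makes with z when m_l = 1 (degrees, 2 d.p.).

θ_min ≈ 30.00°; |L| = 2√3 ℏ ≈ 3.464ℏ; θ(m_l=1) ≈ 73.22°

For an f orbital, l = 3.
cos θ_min = 3/√12, so θ_min ≈ 30.00°.
|L| = ℏ√(3·4) = 2√3 ℏ ≈ 3.464ℏ.
For m_l = 1: cos θ = 1/√12, θ ≈ 73.22°.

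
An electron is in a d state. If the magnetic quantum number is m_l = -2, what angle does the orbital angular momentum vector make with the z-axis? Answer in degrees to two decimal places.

θ ≈ 144.74°

The letter d corresponds to l = 2.
|L| = √(l(l+1)) ℏ = √6 ℏ.
L_z = m_l ℏ = −2ℏ.
cos θ = L_z/|L| = -2/√6, so θ ≈ 144.74°.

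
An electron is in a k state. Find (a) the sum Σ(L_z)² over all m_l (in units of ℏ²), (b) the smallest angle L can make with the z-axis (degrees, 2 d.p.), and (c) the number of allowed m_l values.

Σ(L_z)² = 280 ℏ²; θ_min ≈ 20.70°; 15 values

For a k orbital, l = 7.
Σ m_l² = 280, so Σ(L_z)² = 280 ℏ².
cos θ_min = 7/√56, so θ_min ≈ 20.70°.
There are 2l+1 = 15 values of m_l.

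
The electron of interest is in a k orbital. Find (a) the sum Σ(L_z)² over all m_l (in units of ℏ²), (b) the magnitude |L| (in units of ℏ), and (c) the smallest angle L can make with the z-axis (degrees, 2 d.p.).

Σ(L_z)² = 280 ℏ²; |L| = 2√14 ℏ ≈ 7.483ℏ; θ_min ≈ 20.70°

The letter k corresponds to l = 7.
Σ m_l² = 280, so Σ(L_z)² = 280 ℏ².
|L| = ℏ√(7·8) = 2√14 ℏ ≈ 7.483ℏ.
cos θ_min = 7/√56, so θ_min ≈ 20.70°.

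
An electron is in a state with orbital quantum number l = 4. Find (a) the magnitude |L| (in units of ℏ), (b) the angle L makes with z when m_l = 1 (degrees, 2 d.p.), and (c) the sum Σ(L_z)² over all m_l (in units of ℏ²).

|L| = ℏ√(4·5) = 2√5 ℏ ≈ 4.472ℏ.
For m_l = 1: cos θ = 1/√20, θ ≈ 77.08°.
Σ m_l² = 60, so Σ(L_z)² = 60 ℏ².

|L| = 2√5 ℏ ≈ 4.472ℏ; θ(m_l=1) ≈ 77.08°; Σ(L_z)² = 60 ℏ²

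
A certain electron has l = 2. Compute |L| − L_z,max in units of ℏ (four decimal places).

|L| = √6 ℏ ≈ 2.4495ℏ, while L_z,max = lℏ = 2ℏ.
The difference is (√6 − 2)ℏ ≈ 0.4495ℏ.

|L| − L_z,max ≈ 0.4495ℏ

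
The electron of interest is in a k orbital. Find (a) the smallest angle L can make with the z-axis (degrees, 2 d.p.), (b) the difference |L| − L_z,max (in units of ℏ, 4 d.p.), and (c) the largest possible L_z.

θ_min ≈ 20.70°; |L|−L_z,max ≈ 0.4833ℏ; L_z,max = 7ℏ

A k state has l = 7.
cos θ_min = 7/√56, so θ_min ≈ 20.70°.
|L| − L_z,max = (2√14 − 7)ℏ ≈ 0.4833ℏ.
L_z,max = lℏ = 7ℏ.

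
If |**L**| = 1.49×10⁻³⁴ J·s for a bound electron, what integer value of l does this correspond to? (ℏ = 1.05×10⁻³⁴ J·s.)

Dividing by ℏ: |L|/ℏ ≈ 1.419.
l(l+1) ≈ 1.419² ≈ 2.01, so l = 1.

l = 1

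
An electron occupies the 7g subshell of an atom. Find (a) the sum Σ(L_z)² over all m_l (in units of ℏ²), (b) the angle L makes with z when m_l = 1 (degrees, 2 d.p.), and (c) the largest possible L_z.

The 7g subshell has l = 4.
Σ m_l² = 60, so Σ(L_z)² = 60 ℏ².
For m_l = 1: cos θ = 1/√20, θ ≈ 77.08°.
L_z,max = lℏ = 4ℏ.

Σ(L_z)² = 60 ℏ²; θ(m_l=1) ≈ 77.08°; L_z,max = 4ℏ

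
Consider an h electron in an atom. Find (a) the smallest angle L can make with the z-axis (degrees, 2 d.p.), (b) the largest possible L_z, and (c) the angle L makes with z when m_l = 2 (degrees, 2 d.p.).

θ_min ≈ 24.09°; L_z,max = 5ℏ; θ(m_l=2) ≈ 68.58°

For an h orbital, l = 5.
cos θ_min = 5/√30, so θ_min ≈ 24.09°.
L_z,max = lℏ = 5ℏ.
For m_l = 2: cos θ = 2/√30, θ ≈ 68.58°.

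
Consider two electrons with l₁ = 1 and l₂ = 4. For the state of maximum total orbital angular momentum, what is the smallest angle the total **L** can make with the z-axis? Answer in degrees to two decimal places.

θ_min ≈ 24.09°

L runs from |1 − 4| = 3 to 1 + 4 = 5.
Allowed values: L = 3, 4, 5.
The maximum is L = 5, with |L_tot| = ℏ√(5·6) = √30 ℏ.
The minimum angle with z is arccos(5/√30) ≈ 24.09°.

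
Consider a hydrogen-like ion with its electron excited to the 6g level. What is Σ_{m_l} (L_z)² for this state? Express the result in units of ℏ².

The 6g level has l = 4.
m_l ∈ {-4, -3, -2, -1, 0, 1, 2, 3, 4}.
Σ m_l² = l(l+1)(2l+1)/3 = 4·5·9/3 = 60.

Σ(L_z)² = 60 ℏ²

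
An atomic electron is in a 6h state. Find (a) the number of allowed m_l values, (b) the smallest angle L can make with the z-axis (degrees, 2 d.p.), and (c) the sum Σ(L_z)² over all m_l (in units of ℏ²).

11 values; θ_min ≈ 24.09°; Σ(L_z)² = 110 ℏ²

The 6h subshell has l = 5.
There are 2l+1 = 11 values of m_l.
cos θ_min = 5/√30, so θ_min ≈ 24.09°.
Σ m_l² = 110, so Σ(L_z)² = 110 ℏ².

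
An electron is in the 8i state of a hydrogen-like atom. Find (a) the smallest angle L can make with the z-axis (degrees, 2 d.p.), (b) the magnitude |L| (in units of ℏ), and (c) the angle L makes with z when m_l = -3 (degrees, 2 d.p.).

θ_min ≈ 22.21°; |L| = √42 ℏ ≈ 6.481ℏ; θ(m_l=-3) ≈ 117.58°

The 8i subshell has l = 6.
cos θ_min = 6/√42, so θ_min ≈ 22.21°.
|L| = ℏ√(6·7) = √42 ℏ ≈ 6.481ℏ.
For m_l = -3: cos θ = -3/√42, θ ≈ 117.58°.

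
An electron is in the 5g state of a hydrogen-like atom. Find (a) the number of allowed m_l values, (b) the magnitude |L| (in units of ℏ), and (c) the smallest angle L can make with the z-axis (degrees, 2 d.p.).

For 5g, l = 4.
There are 2l+1 = 9 values of m_l.
|L| = ℏ√(4·5) = 2√5 ℏ ≈ 4.472ℏ.
cos θ_min = 4/√20, so θ_min ≈ 26.57°.

9 values; |L| = 2√5 ℏ ≈ 4.472ℏ; θ_min ≈ 26.57°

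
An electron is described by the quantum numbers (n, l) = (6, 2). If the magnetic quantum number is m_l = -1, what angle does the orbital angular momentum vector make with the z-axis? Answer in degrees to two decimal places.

θ ≈ 114.09°

|L| = √(l(l+1)) ℏ = √6 ℏ.
L_z = m_l ℏ = −1ℏ.
cos θ = L_z/|L| = -1/√6, so θ ≈ 114.09°.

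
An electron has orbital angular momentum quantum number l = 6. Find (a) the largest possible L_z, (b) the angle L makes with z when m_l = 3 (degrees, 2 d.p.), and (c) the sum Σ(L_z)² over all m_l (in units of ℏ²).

L_z,max = lℏ = 6ℏ.
For m_l = 3: cos θ = 3/√42, θ ≈ 62.42°.
Σ m_l² = 182, so Σ(L_z)² = 182 ℏ².

L_z,max = 6ℏ; θ(m_l=3) ≈ 62.42°; Σ(L_z)² = 182 ℏ²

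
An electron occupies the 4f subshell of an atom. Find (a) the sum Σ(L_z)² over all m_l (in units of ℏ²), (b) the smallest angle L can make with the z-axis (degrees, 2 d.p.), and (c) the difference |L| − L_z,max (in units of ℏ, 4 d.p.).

Σ(L_z)² = 28 ℏ²; θ_min ≈ 30.00°; |L|−L_z,max ≈ 0.4641ℏ

4f means n = 4, l = 3.
Σ m_l² = 28, so Σ(L_z)² = 28 ℏ².
cos θ_min = 3/√12, so θ_min ≈ 30.00°.
|L| − L_z,max = (2√3 − 3)ℏ ≈ 0.4641ℏ.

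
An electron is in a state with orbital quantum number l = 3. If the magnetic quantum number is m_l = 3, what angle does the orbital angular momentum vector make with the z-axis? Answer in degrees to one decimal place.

θ ≈ 30.0°

|L|² = l(l+1)ℏ² = 12ℏ², so |L| = 2√3 ℏ.
L_z = m_l ℏ = 3ℏ.
cos θ = L_z/|L| = 3/√12, so θ ≈ 30.0°.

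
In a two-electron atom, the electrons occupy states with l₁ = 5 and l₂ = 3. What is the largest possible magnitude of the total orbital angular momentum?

|L_tot|_max = 6√2 ℏ ≈ 8.485ℏ

The total orbital quantum number L ranges from |l₁ − l₂| to l₁ + l₂ in integer steps.
So L can be 2, 3, 4, 5, 6, 7, 8.
The largest magnitude corresponds to L = 8: |L_tot| = ℏ√(8·9) = 6√2 ℏ.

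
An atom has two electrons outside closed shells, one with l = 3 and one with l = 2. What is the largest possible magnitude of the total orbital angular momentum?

|L_tot|_max = √30 ℏ ≈ 5.477ℏ

L runs from |3 − 2| = 1 to 3 + 2 = 5.
So L can be 1, 2, 3, 4, 5.
The largest magnitude corresponds to L = 5: |L_tot| = ℏ√(5·6) = √30 ℏ.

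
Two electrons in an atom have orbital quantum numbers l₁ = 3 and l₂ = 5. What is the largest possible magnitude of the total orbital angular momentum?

L runs from |3 − 5| = 2 to 3 + 5 = 8.
So L can be 2, 3, 4, 5, 6, 7, 8.
The largest magnitude corresponds to L = 8: |L_tot| = ℏ√(8·9) = 6√2 ℏ.

|L_tot|_max = 6√2 ℏ ≈ 8.485ℏ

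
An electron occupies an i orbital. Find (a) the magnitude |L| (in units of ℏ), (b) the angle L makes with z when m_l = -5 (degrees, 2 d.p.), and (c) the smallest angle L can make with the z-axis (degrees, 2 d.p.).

|L| = √42 ℏ ≈ 6.481ℏ; θ(m_l=-5) ≈ 140.49°; θ_min ≈ 22.21°

The letter i corresponds to l = 6.
|L| = ℏ√(6·7) = √42 ℏ ≈ 6.481ℏ.
For m_l = -5: cos θ = -5/√42, θ ≈ 140.49°.
cos θ_min = 6/√42, so θ_min ≈ 22.21°.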